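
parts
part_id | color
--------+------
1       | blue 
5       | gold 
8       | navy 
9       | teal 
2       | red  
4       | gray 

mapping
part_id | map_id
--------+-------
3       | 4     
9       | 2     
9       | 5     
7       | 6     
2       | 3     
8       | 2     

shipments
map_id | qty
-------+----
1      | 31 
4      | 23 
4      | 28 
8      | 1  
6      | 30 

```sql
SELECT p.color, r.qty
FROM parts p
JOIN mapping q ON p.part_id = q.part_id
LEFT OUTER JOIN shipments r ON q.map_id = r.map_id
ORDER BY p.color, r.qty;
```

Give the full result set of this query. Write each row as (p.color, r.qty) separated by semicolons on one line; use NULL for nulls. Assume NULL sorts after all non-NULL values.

(navy, NULL); (red, NULL); (teal, NULL); (teal, NULL)

Step 1 — p INNER JOIN q on part_id → 4 row(s).
Then LEFT JOIN `shipments r` on map_id: each of those 4 rows is kept; rows whose q.map_id has no match in r get NULL for r's columns.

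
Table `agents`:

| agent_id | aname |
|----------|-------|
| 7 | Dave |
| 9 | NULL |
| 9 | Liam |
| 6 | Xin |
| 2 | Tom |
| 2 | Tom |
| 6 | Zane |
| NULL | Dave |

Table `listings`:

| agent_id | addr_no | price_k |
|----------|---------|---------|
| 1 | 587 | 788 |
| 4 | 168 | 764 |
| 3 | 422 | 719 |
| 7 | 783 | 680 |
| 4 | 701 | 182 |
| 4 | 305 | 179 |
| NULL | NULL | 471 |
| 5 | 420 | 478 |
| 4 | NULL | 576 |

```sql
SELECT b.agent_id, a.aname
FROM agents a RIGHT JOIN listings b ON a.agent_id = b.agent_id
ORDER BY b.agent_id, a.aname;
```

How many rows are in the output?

9

RIGHT JOIN keeps every row from `listings`; unmatched rows get NULL for `agents`'s columns.
Matching on a.agent_id = b.agent_id. A NULL in a compared column never satisfies the condition.
Matched pairs: 1; unmatched b rows kept: 8.
Total: 1 matched + 8 padded = 9 rows.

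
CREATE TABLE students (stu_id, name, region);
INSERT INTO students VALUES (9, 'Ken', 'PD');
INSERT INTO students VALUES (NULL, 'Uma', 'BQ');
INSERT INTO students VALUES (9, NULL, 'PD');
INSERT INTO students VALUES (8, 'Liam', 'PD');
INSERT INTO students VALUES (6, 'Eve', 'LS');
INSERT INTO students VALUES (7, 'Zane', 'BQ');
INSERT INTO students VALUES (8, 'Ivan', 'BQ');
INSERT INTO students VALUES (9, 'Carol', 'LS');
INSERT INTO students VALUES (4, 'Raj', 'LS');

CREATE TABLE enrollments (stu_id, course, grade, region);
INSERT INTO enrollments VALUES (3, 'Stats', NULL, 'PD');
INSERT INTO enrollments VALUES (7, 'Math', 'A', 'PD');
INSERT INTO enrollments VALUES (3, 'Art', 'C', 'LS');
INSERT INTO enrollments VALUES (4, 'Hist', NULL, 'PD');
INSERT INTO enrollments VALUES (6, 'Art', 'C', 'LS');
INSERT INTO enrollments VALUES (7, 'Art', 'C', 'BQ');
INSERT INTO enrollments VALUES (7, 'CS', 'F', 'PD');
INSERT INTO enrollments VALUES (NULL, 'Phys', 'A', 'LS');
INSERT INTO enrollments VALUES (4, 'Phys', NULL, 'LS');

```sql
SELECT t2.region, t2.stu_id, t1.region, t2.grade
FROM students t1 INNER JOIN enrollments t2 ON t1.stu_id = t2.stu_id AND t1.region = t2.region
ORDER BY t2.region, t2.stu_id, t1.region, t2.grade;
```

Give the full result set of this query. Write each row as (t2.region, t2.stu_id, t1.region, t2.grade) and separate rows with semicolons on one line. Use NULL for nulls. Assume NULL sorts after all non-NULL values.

(BQ, 7, BQ, C); (LS, 4, LS, NULL); (LS, 6, LS, C)

INNER JOIN keeps only pairs where the ON condition holds.
Matching on t1.stu_id = t2.stu_id AND t1.region = t2.region. A NULL in a compared column never satisfies the condition.
Matched pairs: 3.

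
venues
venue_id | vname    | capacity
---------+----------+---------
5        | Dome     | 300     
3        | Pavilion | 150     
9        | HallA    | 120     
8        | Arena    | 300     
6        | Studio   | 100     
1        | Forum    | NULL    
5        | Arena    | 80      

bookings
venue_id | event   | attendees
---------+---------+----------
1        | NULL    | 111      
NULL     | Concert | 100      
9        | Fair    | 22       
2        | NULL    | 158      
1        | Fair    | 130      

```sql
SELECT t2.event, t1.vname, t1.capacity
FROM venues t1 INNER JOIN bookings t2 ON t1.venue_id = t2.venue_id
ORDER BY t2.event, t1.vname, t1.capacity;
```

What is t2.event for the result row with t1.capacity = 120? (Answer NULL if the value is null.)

Fair

INNER JOIN keeps only pairs where the ON condition holds.
Matching on t1.venue_id = t2.venue_id. A NULL in a compared column never satisfies the condition.
- t1 row (venue_id=5): no match → dropped.
- t1 row (venue_id=3): no match → dropped.
- t1 row (venue_id=9): matches 1 t2 row(s) → 1 output row(s).
- t1 row (venue_id=8): no match → dropped.
- t1 row (venue_id=6): no match → dropped.
- t1 row (venue_id=1): matches 2 t2 row(s) → 2 output row(s).
- t1 row (venue_id=5): no match → dropped.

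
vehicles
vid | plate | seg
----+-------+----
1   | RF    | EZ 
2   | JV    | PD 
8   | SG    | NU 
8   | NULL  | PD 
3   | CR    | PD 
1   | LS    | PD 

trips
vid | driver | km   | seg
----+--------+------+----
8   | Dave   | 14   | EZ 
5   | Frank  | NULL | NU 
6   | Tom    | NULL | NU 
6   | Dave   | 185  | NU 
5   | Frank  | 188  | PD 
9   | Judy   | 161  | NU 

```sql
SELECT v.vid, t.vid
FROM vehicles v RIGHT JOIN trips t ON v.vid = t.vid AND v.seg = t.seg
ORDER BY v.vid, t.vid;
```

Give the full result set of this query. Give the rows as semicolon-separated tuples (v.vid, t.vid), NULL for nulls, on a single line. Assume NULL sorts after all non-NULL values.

(NULL, 5); (NULL, 5); (NULL, 6); (NULL, 6); (NULL, 8); (NULL, 9)

RIGHT JOIN keeps every row from `trips`; unmatched rows get NULL for `vehicles`'s columns.
Matching on v.vid = t.vid AND v.seg = t.seg.
Matched pairs: 0; unmatched t rows kept: 6.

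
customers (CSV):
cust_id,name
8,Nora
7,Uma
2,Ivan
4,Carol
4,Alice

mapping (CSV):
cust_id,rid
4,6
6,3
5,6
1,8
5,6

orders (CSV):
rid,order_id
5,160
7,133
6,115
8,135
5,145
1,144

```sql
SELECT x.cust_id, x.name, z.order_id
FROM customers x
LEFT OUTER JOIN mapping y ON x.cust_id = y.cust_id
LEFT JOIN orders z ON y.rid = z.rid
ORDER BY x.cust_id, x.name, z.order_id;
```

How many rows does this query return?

5

Step 1 — x LEFT JOIN y on cust_id → 5 row(s).
Then LEFT JOIN `orders z` on rid: each of those 5 rows is kept; rows whose y.rid has no match in z get NULL for z's columns.
Result: 5 row(s).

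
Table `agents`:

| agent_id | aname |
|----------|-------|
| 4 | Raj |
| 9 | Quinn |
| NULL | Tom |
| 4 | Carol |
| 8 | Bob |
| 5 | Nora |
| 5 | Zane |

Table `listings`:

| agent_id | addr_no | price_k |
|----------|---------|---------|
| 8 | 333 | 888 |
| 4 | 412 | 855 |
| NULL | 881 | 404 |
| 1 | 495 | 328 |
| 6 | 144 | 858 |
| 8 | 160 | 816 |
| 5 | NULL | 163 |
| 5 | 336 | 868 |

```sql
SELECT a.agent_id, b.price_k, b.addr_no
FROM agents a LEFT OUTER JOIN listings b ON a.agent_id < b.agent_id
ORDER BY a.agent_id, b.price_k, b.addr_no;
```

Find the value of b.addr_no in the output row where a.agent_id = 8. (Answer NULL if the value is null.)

NULL

LEFT JOIN keeps every row from `agents`; unmatched rows get NULL for `listings`'s columns.
Matching on a.agent_id < b.agent_id. A NULL in a compared column never satisfies the condition.
- a[0] agent_id=4 → 5 match(es) in b → 5 row(s).
- a[1] agent_id=9 → no match; kept with NULLs on the b side.
- a[2] agent_id=NULL → no match; kept with NULLs on the b side.
- a[3] agent_id=4 → 5 match(es) in b → 5 row(s).
- a[4] agent_id=8 → no match; kept with NULLs on the b side.
- a[5] agent_id=5 → 3 match(es) in b → 3 row(s).
- a[6] agent_id=5 → 3 match(es) in b → 3 row(s).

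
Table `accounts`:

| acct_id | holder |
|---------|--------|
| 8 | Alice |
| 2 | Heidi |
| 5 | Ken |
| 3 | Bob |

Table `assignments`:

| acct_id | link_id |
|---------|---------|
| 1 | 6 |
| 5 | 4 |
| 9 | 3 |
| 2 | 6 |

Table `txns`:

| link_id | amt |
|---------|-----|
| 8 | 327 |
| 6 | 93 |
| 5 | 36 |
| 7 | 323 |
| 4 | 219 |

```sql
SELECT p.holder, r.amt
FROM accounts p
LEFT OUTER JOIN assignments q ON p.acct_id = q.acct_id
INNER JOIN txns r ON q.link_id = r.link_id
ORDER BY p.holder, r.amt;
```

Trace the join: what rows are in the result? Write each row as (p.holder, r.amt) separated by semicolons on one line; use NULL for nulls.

Step 1 — p LEFT JOIN q on acct_id → 4 row(s).
Then INNER JOIN `txns r` on link_id: keep only rows whose q.link_id appears in r.

(Heidi, 93); (Ken, 219)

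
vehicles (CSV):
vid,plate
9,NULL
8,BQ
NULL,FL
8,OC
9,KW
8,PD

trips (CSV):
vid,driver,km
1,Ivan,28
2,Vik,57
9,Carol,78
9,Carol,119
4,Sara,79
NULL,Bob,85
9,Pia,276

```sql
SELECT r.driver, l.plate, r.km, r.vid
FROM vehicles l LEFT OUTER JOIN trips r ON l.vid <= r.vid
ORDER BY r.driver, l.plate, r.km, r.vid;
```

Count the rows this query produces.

16

LEFT JOIN keeps every row from `vehicles`; unmatched rows get NULL for `trips`'s columns.
Matching on l.vid <= r.vid. A NULL in a compared column never satisfies the condition.
Matched pairs: 15; unmatched l rows kept: 1.
Total: 15 matched + 1 padded = 16 rows.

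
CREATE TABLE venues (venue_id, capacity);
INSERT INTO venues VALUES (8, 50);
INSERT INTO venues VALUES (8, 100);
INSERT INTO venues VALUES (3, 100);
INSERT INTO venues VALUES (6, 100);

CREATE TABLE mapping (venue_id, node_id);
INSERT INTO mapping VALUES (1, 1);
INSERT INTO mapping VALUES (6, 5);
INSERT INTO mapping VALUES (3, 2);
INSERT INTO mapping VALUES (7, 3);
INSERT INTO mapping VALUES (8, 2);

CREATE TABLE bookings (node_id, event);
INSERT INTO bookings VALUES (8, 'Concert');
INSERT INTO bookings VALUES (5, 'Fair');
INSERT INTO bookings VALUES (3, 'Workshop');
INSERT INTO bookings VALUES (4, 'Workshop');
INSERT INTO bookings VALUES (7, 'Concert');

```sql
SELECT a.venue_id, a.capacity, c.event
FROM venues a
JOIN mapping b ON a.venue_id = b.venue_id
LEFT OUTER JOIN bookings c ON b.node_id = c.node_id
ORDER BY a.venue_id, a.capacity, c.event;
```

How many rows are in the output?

4

Joins associate left-to-right: venues INNER JOIN mapping on venue_id gives 4 intermediate row(s).
Then LEFT JOIN `bookings c` on node_id: each of those 4 rows is kept; rows whose b.node_id has no match in c get NULL for c's columns.
Result: 4 row(s).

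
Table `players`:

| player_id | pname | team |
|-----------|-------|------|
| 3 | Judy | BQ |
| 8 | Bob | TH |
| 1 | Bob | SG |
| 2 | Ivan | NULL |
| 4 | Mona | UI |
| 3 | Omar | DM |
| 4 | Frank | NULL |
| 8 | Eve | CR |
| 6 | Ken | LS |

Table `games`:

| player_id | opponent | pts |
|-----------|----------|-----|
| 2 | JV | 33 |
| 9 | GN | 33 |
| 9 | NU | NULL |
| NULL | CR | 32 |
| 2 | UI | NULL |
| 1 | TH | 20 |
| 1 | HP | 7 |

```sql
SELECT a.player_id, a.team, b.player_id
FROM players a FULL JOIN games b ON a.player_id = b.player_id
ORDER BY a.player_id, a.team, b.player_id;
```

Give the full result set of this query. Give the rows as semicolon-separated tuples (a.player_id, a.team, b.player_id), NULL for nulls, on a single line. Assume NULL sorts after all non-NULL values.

FULL OUTER JOIN keeps every row from both sides; unmatched rows get NULL for the other side's columns.
Matching on a.player_id = b.player_id. A NULL in a compared column never satisfies the condition.
- a (player_id=3) has no partner → padded with NULL.
- a (player_id=8) has no partner → padded with NULL.
- a (player_id=1) pairs with 2 row(s) of b.
- a (player_id=2) pairs with 2 row(s) of b.
- a (player_id=4) has no partner → padded with NULL.
- a (player_id=3) has no partner → padded with NULL.
- a (player_id=4) has no partner → padded with NULL.
- a (player_id=8) has no partner → padded with NULL.
- a (player_id=6) has no partner → padded with NULL.
- 3 row(s) from b found no a partner → padded with NULL.

(1, SG, 1); (1, SG, 1); (2, NULL, 2); (2, NULL, 2); (3, BQ, NULL); (3, DM, NULL); (4, UI, NULL); (4, NULL, NULL); (6, LS, NULL); (8, CR, NULL); (8, TH, NULL); (NULL, NULL, 9); (NULL, NULL, 9); (NULL, NULL, NULL)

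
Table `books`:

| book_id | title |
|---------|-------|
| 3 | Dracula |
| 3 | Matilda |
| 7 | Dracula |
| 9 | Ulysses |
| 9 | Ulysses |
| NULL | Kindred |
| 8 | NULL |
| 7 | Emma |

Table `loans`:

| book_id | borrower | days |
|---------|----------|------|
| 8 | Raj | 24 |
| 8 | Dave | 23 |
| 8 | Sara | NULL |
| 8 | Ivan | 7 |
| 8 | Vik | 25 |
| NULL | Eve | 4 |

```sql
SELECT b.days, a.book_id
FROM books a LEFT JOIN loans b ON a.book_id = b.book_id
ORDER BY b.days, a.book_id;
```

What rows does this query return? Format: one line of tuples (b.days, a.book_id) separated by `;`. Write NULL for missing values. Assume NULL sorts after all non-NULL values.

LEFT JOIN keeps every row from `books`; unmatched rows get NULL for `loans`'s columns.
Matching on a.book_id = b.book_id. A NULL in a compared column never satisfies the condition.
Matched pairs: 5; unmatched a rows kept: 7.

(7, 8); (23, 8); (24, 8); (25, 8); (NULL, 3); (NULL, 3); (NULL, 7); (NULL, 7); (NULL, 8); (NULL, 9); (NULL, 9); (NULL, NULL)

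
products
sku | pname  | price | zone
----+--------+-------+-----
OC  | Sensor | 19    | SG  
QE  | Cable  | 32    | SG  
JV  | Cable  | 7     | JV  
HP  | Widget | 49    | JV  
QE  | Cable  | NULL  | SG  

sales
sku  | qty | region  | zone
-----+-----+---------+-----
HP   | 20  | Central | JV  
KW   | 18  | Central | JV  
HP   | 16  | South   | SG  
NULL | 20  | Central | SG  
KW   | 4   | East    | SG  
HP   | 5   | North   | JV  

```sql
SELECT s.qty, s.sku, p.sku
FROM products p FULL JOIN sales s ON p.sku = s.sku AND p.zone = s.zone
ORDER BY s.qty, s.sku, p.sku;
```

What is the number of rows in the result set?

10

FULL OUTER JOIN keeps every row from both sides; unmatched rows get NULL for the other side's columns.
Matching on p.sku = s.sku AND p.zone = s.zone. A NULL in a compared column never satisfies the condition.
- sku=OC, zone=SG: no s row matches, row kept with s columns NULL.
- sku=QE, zone=SG: no s row matches, row kept with s columns NULL.
- sku=JV, zone=JV: no s row matches, row kept with s columns NULL.
- sku=HP, zone=JV: 2 matching s row(s), so 2 row(s) emitted.
- sku=QE, zone=SG: no s row matches, row kept with s columns NULL.
- 4 row(s) from s found no p partner → padded with NULL.
Total: 2 matched + 8 padded = 10 rows.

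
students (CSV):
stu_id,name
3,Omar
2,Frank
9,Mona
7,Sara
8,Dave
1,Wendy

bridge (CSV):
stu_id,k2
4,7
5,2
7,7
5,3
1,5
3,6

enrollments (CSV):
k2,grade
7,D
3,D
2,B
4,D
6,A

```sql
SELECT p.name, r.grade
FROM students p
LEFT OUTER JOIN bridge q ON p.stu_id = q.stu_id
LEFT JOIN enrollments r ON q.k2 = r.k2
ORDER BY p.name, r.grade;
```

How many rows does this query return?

6

Evaluate left to right. First `students p LEFT JOIN bridge q` on stu_id: 6 row(s).
Then LEFT JOIN `enrollments r` on k2: each of those 6 rows is kept; rows whose q.k2 has no match in r get NULL for r's columns.
Result: 6 row(s).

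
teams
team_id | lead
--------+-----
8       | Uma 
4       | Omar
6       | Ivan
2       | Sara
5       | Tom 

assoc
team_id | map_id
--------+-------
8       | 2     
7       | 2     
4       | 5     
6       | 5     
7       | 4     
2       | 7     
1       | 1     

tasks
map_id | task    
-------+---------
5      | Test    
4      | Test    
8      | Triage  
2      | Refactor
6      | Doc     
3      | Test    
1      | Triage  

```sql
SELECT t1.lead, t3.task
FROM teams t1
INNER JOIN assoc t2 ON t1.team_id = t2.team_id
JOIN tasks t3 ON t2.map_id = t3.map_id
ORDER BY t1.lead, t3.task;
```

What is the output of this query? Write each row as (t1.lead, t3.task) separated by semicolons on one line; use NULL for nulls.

(Ivan, Test); (Omar, Test); (Uma, Refactor)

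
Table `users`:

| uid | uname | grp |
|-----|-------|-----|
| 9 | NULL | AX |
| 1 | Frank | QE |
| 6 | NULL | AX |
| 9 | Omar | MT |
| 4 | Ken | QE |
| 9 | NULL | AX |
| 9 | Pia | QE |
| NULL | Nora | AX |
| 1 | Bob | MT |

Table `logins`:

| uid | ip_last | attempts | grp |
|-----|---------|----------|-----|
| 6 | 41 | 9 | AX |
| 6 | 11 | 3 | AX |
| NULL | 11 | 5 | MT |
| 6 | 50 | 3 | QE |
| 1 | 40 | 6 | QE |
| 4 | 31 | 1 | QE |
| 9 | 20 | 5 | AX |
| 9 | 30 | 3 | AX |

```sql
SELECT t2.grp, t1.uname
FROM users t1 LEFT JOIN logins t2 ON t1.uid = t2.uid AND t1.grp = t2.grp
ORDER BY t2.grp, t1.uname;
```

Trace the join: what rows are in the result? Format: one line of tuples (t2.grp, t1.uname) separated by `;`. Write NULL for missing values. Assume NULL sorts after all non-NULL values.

LEFT JOIN keeps every row from `users`; unmatched rows get NULL for `logins`'s columns.
Matching on t1.uid = t2.uid AND t1.grp = t2.grp. A NULL in a compared column never satisfies the condition.
- uid=9, grp=AX: 2 matching t2 row(s), so 2 row(s) emitted.
- uid=1, grp=QE: 1 matching t2 row(s), so 1 row(s) emitted.
- uid=6, grp=AX: 2 matching t2 row(s), so 2 row(s) emitted.
- uid=9, grp=MT: no t2 row matches, row kept with t2 columns NULL.
- uid=4, grp=QE: 1 matching t2 row(s), so 1 row(s) emitted.
- uid=9, grp=AX: 2 matching t2 row(s), so 2 row(s) emitted.
- uid=9, grp=QE: no t2 row matches, row kept with t2 columns NULL.
- uid=NULL, grp=AX: no t2 row matches, row kept with t2 columns NULL.
- uid=1, grp=MT: no t2 row matches, row kept with t2 columns NULL.

(AX, NULL); (AX, NULL); (AX, NULL); (AX, NULL); (AX, NULL); (AX, NULL); (QE, Frank); (QE, Ken); (NULL, Bob); (NULL, Nora); (NULL, Omar); (NULL, Pia)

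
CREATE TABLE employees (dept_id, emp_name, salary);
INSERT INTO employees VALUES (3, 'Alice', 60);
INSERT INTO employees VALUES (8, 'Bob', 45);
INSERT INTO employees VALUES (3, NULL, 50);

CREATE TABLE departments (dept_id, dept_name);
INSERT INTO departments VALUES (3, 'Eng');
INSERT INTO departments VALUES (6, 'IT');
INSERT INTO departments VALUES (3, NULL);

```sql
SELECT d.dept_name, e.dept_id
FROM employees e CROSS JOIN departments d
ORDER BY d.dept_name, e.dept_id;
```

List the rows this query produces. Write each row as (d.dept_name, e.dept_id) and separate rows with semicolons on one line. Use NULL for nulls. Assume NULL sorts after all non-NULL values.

(Eng, 3); (Eng, 3); (Eng, 8); (IT, 3); (IT, 3); (IT, 8); (NULL, 3); (NULL, 3); (NULL, 8)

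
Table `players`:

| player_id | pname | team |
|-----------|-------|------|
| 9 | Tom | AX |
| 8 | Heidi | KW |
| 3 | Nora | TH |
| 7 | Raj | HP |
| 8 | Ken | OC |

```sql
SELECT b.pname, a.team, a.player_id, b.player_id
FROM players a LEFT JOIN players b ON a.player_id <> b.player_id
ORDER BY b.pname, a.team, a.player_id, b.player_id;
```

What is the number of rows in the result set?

18

LEFT JOIN keeps every row from `players a`; unmatched rows get NULL for `players b`'s columns.
Matching on a.player_id <> b.player_id.
Matched pairs: 18; unmatched a rows kept: 0.
Total: 18 rows.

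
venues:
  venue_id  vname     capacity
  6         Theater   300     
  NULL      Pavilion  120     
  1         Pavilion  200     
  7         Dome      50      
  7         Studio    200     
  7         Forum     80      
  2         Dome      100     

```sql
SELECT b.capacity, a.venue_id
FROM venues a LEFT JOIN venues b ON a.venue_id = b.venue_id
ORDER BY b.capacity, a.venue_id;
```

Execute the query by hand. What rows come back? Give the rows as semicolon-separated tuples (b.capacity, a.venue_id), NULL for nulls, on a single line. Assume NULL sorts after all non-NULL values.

(50, 7); (50, 7); (50, 7); (80, 7); (80, 7); (80, 7); (100, 2); (200, 1); (200, 7); (200, 7); (200, 7); (300, 6); (NULL, NULL)

LEFT JOIN keeps every row from `venues a`; unmatched rows get NULL for `venues b`'s columns.
Matching on a.venue_id = b.venue_id. A NULL in a compared column never satisfies the condition.
- a (venue_id=6) pairs with 1 row(s) of b.
- a (venue_id=NULL) has no partner → padded with NULL.
- a (venue_id=1) pairs with 1 row(s) of b.
- a (venue_id=7) pairs with 3 row(s) of b.
- a (venue_id=7) pairs with 3 row(s) of b.
- a (venue_id=7) pairs with 3 row(s) of b.
- a (venue_id=2) pairs with 1 row(s) of b.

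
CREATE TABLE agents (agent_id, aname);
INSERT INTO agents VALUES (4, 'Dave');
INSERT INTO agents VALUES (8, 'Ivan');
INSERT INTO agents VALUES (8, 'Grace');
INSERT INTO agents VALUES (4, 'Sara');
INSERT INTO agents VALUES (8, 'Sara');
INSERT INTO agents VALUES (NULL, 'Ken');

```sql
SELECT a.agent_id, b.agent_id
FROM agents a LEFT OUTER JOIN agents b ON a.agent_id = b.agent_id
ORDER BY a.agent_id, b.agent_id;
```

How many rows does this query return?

LEFT JOIN keeps every row from `agents a`; unmatched rows get NULL for `agents b`'s columns.
Matching on a.agent_id = b.agent_id. A NULL in a compared column never satisfies the condition.
Matched pairs: 13; unmatched a rows kept: 1.
Total: 13 matched + 1 padded = 14 rows.

14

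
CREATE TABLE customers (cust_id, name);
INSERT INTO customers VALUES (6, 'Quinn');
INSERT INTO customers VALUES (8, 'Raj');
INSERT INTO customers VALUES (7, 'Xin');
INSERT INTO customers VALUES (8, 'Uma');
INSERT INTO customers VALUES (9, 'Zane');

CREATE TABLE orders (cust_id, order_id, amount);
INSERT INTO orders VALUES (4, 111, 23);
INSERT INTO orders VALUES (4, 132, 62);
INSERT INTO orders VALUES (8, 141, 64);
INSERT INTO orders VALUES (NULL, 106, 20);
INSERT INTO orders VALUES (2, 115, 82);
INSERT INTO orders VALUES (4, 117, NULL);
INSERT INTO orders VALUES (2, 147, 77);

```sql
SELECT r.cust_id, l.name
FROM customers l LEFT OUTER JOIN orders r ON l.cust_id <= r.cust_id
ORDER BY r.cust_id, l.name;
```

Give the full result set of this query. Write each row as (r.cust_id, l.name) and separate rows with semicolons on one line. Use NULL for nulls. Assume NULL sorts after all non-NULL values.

LEFT JOIN keeps every row from `customers`; unmatched rows get NULL for `orders`'s columns.
Matching on l.cust_id <= r.cust_id. A NULL in a compared column never satisfies the condition.
- l (cust_id=6) pairs with 1 row(s) of r.
- l (cust_id=8) pairs with 1 row(s) of r.
- l (cust_id=7) pairs with 1 row(s) of r.
- l (cust_id=8) pairs with 1 row(s) of r.
- l (cust_id=9) has no partner → padded with NULL.
After projecting and ordering:
r.cust_id | l.name
8 | Quinn
8 | Raj
8 | Uma
8 | Xin
NULL | Zane

(8, Quinn); (8, Raj); (8, Uma); (8, Xin); (NULL, Zane)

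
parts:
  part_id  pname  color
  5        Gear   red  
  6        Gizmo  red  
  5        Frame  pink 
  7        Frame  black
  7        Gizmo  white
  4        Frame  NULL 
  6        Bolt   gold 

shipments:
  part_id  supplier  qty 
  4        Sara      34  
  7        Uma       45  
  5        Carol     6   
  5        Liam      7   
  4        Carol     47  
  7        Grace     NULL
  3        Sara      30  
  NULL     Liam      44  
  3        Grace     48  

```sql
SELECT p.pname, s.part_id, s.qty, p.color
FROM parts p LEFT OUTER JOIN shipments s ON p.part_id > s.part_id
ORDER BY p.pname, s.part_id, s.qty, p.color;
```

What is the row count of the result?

34

LEFT JOIN keeps every row from `parts`; unmatched rows get NULL for `shipments`'s columns.
Matching on p.part_id > s.part_id. A NULL in a compared column never satisfies the condition.
Matched pairs: 34; unmatched p rows kept: 0.
Total: 34 rows.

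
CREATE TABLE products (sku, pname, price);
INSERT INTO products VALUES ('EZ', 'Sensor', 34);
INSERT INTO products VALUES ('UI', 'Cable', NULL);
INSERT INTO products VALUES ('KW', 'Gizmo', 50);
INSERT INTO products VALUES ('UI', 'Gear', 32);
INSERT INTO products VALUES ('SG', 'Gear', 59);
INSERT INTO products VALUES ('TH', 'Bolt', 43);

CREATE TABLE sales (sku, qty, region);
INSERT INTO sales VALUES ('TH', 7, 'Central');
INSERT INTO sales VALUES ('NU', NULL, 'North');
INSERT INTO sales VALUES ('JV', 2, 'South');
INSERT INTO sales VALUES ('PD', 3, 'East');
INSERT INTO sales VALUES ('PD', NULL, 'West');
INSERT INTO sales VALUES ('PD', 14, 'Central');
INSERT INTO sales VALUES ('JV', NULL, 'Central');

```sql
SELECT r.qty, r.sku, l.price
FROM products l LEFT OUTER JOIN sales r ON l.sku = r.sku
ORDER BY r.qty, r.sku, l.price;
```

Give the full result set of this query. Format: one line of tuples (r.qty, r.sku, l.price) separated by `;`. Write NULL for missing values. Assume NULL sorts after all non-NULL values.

(7, TH, 43); (NULL, NULL, 32); (NULL, NULL, 34); (NULL, NULL, 50); (NULL, NULL, 59); (NULL, NULL, NULL)

LEFT JOIN keeps every row from `products`; unmatched rows get NULL for `sales`'s columns.
Matching on l.sku = r.sku.
- sku=EZ: no r row matches, row kept with r columns NULL.
- sku=UI: no r row matches, row kept with r columns NULL.
- sku=KW: no r row matches, row kept with r columns NULL.
- sku=UI: no r row matches, row kept with r columns NULL.
- sku=SG: no r row matches, row kept with r columns NULL.
- sku=TH: 1 matching r row(s), so 1 row(s) emitted.
After projecting and ordering:
r.qty | r.sku | l.price
7 | TH | 43
NULL | NULL | 32
NULL | NULL | 34
NULL | NULL | 50
NULL | NULL | 59
NULL | NULL | NULL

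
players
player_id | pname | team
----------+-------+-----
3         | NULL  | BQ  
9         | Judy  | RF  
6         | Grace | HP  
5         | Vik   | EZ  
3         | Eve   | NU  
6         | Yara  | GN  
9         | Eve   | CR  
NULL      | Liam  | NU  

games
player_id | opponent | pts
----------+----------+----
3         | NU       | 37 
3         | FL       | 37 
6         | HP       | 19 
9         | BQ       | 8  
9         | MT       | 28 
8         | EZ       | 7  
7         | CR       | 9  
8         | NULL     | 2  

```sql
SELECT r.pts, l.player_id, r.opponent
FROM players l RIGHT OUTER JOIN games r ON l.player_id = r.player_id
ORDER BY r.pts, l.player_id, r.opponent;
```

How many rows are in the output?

13

RIGHT JOIN keeps every row from `games`; unmatched rows get NULL for `players`'s columns.
Matching on l.player_id = r.player_id. A NULL in a compared column never satisfies the condition.
- l[0] player_id=3 → 2 match(es) in r → 2 row(s).
- l[1] player_id=9 → 2 match(es) in r → 2 row(s).
- l[2] player_id=6 → 1 match(es) in r → 1 row(s).
- l[3] player_id=5 → no match.
- l[4] player_id=3 → 2 match(es) in r → 2 row(s).
- l[5] player_id=6 → 1 match(es) in r → 1 row(s).
- l[6] player_id=9 → 2 match(es) in r → 2 row(s).
- l[7] player_id=NULL → no match.
- 3 r row(s) had no l match → kept, l columns NULL.
Total: 10 matched + 3 padded = 13 rows.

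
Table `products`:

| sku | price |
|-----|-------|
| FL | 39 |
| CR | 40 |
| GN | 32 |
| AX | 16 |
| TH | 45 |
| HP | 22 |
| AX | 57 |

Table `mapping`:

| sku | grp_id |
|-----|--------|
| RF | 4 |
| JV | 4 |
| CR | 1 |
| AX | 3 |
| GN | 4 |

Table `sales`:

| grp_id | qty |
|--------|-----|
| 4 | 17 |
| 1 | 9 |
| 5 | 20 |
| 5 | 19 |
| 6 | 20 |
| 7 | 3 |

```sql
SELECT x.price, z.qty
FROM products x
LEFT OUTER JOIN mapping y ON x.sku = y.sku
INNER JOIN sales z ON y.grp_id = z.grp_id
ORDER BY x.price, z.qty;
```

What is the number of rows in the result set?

2

Joins associate left-to-right: products LEFT JOIN mapping on sku gives 7 intermediate row(s).
Then INNER JOIN `sales z` on grp_id: keep only rows whose y.grp_id appears in z.
Result: 2 row(s).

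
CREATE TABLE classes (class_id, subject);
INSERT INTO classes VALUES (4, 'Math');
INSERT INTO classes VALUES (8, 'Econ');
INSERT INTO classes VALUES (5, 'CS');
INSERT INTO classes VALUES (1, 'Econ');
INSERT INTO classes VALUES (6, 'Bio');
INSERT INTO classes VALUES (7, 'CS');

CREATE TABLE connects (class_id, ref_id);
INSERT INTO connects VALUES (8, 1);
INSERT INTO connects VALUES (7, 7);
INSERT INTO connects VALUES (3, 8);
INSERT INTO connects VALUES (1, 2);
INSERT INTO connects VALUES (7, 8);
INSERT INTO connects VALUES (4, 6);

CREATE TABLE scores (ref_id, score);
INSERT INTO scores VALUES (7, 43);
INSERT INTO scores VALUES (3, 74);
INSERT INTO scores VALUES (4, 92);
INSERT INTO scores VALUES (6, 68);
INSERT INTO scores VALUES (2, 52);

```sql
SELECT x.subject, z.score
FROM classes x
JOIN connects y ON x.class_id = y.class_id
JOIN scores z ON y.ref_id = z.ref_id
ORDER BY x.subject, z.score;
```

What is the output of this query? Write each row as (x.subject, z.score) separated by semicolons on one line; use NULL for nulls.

(CS, 43); (Econ, 52); (Math, 68)

Step 1 — x INNER JOIN y on class_id → 5 row(s).
Then INNER JOIN `scores z` on ref_id: keep only rows whose y.ref_id appears in z.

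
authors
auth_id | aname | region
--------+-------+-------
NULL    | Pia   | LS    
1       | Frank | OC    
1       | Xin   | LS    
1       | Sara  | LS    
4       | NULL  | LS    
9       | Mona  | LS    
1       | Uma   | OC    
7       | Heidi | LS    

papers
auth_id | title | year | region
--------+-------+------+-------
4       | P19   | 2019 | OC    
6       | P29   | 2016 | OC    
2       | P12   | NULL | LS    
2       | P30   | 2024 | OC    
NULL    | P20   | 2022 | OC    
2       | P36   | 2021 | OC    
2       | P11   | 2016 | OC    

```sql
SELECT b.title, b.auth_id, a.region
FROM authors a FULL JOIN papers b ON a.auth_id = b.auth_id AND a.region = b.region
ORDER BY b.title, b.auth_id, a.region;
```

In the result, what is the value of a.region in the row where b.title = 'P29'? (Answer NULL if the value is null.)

FULL OUTER JOIN keeps every row from both sides; unmatched rows get NULL for the other side's columns.
Matching on a.auth_id = b.auth_id AND a.region = b.region. A NULL in a compared column never satisfies the condition.
- a (auth_id=NULL, region=LS) has no partner → padded with NULL.
- a (auth_id=1, region=OC) has no partner → padded with NULL.
- a (auth_id=1, region=LS) has no partner → padded with NULL.
- a (auth_id=1, region=LS) has no partner → padded with NULL.
- a (auth_id=4, region=LS) has no partner → padded with NULL.
- a (auth_id=9, region=LS) has no partner → padded with NULL.
- a (auth_id=1, region=OC) has no partner → padded with NULL.
- a (auth_id=7, region=LS) has no partner → padded with NULL.
- 7 row(s) from b found no a partner → padded with NULL.

NULL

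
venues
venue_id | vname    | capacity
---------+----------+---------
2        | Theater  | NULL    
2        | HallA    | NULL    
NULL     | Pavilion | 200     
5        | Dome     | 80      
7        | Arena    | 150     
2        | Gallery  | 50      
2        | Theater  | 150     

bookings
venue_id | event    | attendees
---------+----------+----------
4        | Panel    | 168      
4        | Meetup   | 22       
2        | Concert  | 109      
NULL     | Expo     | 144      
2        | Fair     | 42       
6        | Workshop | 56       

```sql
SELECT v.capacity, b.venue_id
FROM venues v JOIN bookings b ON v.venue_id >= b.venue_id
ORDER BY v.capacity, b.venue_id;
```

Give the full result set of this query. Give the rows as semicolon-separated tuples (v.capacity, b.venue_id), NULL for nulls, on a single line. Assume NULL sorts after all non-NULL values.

INNER JOIN keeps only pairs where the ON condition holds.
Matching on v.venue_id >= b.venue_id. A NULL in a compared column never satisfies the condition.
Matched pairs: 17.

(50, 2); (50, 2); (80, 2); (80, 2); (80, 4); (80, 4); (150, 2); (150, 2); (150, 2); (150, 2); (150, 4); (150, 4); (150, 6); (NULL, 2); (NULL, 2); (NULL, 2); (NULL, 2)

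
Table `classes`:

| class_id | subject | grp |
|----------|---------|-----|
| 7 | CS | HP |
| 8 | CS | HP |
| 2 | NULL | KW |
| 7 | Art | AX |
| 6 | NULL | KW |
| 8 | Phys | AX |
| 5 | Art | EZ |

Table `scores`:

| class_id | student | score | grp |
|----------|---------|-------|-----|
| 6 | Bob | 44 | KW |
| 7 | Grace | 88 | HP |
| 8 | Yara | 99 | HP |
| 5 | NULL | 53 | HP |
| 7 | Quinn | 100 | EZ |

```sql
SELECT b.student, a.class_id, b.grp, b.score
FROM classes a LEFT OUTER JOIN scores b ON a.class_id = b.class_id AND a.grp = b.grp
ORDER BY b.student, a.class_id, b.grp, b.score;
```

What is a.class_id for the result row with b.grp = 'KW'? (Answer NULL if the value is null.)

LEFT JOIN keeps every row from `classes`; unmatched rows get NULL for `scores`'s columns.
Matching on a.class_id = b.class_id AND a.grp = b.grp.
Matched pairs: 3; unmatched a rows kept: 4.

6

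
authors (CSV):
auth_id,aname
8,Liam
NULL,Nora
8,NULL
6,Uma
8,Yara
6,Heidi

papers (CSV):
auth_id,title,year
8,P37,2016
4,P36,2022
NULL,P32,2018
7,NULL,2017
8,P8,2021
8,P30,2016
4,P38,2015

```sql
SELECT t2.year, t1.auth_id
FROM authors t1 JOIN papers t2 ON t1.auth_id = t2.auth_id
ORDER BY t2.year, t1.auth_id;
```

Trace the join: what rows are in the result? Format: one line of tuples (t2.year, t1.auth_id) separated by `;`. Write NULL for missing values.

INNER JOIN keeps only pairs where the ON condition holds.
Matching on t1.auth_id = t2.auth_id. A NULL in a compared column never satisfies the condition.
- t1 row (auth_id=8): matches 3 t2 row(s) → 3 output row(s).
- t1 row (auth_id=NULL): no match → dropped.
- t1 row (auth_id=8): matches 3 t2 row(s) → 3 output row(s).
- t1 row (auth_id=6): no match → dropped.
- t1 row (auth_id=8): matches 3 t2 row(s) → 3 output row(s).
- t1 row (auth_id=6): no match → dropped.
After projecting and ordering:
t2.year | t1.auth_id
2016 | 8
2016 | 8
2016 | 8
2016 | 8
2016 | 8
2016 | 8
2021 | 8
2021 | 8
2021 | 8

(2016, 8); (2016, 8); (2016, 8); (2016, 8); (2016, 8); (2016, 8); (2021, 8); (2021, 8); (2021, 8)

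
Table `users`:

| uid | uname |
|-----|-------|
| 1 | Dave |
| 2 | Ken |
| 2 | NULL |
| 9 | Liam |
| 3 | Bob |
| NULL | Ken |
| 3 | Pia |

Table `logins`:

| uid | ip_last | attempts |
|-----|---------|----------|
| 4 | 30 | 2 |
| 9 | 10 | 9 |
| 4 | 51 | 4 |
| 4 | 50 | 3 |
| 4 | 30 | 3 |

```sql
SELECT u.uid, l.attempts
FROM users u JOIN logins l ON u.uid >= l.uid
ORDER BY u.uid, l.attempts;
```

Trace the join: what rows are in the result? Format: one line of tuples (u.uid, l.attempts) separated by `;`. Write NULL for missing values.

(9, 2); (9, 3); (9, 3); (9, 4); (9, 9)

INNER JOIN keeps only pairs where the ON condition holds.
Matching on u.uid >= l.uid. A NULL in a compared column never satisfies the condition.
Matched pairs: 5.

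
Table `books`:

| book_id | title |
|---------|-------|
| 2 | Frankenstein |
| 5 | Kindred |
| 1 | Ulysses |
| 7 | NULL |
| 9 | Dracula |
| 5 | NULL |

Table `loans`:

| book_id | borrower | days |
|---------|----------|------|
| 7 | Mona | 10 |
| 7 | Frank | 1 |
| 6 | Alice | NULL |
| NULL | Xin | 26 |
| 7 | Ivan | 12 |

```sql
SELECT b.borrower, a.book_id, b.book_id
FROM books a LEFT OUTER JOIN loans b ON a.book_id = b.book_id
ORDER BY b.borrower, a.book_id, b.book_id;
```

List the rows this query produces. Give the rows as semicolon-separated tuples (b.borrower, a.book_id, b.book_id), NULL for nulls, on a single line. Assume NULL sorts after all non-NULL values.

(Frank, 7, 7); (Ivan, 7, 7); (Mona, 7, 7); (NULL, 1, NULL); (NULL, 2, NULL); (NULL, 5, NULL); (NULL, 5, NULL); (NULL, 9, NULL)

LEFT JOIN keeps every row from `books`; unmatched rows get NULL for `loans`'s columns.
Matching on a.book_id = b.book_id. A NULL in a compared column never satisfies the condition.
Matched pairs: 3; unmatched a rows kept: 5.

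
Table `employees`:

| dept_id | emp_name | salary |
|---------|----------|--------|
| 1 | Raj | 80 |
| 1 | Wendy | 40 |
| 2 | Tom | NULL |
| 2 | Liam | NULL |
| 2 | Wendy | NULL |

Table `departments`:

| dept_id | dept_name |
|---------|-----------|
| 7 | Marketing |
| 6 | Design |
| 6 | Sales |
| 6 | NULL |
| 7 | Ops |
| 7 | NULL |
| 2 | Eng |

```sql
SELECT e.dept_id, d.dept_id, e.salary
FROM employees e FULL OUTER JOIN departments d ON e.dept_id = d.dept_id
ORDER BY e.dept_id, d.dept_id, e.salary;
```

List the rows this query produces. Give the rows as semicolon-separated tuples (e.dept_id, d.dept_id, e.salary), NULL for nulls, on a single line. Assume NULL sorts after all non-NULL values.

FULL OUTER JOIN keeps every row from both sides; unmatched rows get NULL for the other side's columns.
Matching on e.dept_id = d.dept_id.
- dept_id=1: no d row matches, row kept with d columns NULL.
- dept_id=1: no d row matches, row kept with d columns NULL.
- dept_id=2: 1 matching d row(s), so 1 row(s) emitted.
- dept_id=2: 1 matching d row(s), so 1 row(s) emitted.
- dept_id=2: 1 matching d row(s), so 1 row(s) emitted.
- 6 d row(s) had no e match → kept, e columns NULL.

(1, NULL, 40); (1, NULL, 80); (2, 2, NULL); (2, 2, NULL); (2, 2, NULL); (NULL, 6, NULL); (NULL, 6, NULL); (NULL, 6, NULL); (NULL, 7, NULL); (NULL, 7, NULL); (NULL, 7, NULL)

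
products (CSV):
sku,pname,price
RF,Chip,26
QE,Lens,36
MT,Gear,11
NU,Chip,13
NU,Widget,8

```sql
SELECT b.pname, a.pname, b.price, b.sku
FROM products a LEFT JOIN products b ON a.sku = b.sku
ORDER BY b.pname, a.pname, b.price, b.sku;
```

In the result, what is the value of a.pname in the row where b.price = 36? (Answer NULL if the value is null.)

Lens

LEFT JOIN keeps every row from `products a`; unmatched rows get NULL for `products b`'s columns.
Matching on a.sku = b.sku.
Matched pairs: 7; unmatched a rows kept: 0.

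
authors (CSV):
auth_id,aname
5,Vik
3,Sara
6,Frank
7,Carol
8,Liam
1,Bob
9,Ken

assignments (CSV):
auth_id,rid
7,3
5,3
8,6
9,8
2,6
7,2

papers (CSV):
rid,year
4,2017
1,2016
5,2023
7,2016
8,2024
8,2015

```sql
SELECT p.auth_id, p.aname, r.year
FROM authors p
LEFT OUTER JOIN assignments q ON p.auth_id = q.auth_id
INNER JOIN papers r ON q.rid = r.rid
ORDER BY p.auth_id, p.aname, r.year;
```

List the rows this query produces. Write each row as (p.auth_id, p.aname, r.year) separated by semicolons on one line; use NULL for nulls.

(9, Ken, 2015); (9, Ken, 2024)

Joins associate left-to-right: authors LEFT JOIN assignments on auth_id gives 8 intermediate row(s).
Then INNER JOIN `papers r` on rid: keep only rows whose q.rid appears in r.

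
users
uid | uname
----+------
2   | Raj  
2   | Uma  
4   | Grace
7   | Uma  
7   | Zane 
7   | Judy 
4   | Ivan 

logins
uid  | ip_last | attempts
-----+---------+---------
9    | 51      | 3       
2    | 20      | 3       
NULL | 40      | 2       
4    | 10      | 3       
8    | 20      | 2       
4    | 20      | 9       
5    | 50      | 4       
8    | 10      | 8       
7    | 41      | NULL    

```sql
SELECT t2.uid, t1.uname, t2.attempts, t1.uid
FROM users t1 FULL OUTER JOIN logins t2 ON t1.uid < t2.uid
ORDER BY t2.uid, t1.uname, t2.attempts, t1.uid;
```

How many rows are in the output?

35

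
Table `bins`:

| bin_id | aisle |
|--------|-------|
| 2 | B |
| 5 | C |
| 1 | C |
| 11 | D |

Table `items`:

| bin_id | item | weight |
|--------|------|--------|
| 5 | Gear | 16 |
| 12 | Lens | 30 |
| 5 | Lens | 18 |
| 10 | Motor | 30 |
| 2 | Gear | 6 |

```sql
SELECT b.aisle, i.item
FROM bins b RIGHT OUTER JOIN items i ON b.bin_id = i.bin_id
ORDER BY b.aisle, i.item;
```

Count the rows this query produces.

5

RIGHT JOIN keeps every row from `items`; unmatched rows get NULL for `bins`'s columns.
Matching on b.bin_id = i.bin_id.
Matched pairs: 3; unmatched i rows kept: 2.
Total: 3 matched + 2 padded = 5 rows.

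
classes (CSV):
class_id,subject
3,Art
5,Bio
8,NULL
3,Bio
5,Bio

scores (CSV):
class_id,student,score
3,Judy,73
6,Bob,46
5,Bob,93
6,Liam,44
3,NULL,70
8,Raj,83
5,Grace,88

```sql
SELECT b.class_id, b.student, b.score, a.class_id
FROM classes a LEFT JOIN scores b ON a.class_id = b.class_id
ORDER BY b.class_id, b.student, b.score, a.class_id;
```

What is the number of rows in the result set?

LEFT JOIN keeps every row from `classes`; unmatched rows get NULL for `scores`'s columns.
Matching on a.class_id = b.class_id.
Matched pairs: 9; unmatched a rows kept: 0.
Total: 9 rows.

9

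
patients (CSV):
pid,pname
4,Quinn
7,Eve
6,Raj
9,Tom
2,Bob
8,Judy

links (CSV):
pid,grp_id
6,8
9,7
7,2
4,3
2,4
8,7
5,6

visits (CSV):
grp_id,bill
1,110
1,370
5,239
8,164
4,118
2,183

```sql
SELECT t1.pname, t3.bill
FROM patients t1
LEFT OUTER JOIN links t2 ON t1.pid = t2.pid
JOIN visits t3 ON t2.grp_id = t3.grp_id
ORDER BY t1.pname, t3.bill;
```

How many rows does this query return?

3

Joins associate left-to-right: patients LEFT JOIN links on pid gives 6 intermediate row(s).
Then INNER JOIN `visits t3` on grp_id: keep only rows whose t2.grp_id appears in t3.
Result: 3 row(s).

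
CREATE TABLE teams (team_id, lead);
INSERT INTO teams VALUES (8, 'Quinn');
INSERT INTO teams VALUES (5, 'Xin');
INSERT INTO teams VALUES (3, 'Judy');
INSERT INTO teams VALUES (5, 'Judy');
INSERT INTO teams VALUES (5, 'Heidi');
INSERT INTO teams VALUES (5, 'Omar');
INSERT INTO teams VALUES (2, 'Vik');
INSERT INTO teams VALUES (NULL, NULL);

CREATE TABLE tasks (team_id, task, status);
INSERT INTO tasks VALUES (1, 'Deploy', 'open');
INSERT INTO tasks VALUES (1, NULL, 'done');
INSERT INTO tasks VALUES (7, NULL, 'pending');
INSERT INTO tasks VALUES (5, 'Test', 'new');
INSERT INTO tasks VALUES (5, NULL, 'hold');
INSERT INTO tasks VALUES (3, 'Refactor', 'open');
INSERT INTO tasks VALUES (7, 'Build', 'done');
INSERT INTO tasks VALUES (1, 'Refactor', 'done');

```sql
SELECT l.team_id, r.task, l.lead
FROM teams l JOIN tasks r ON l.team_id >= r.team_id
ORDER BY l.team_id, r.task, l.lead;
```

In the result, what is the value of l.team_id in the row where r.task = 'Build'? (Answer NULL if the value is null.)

8

INNER JOIN keeps only pairs where the ON condition holds.
Matching on l.team_id >= r.team_id. A NULL in a compared column never satisfies the condition.
Matched pairs: 39.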